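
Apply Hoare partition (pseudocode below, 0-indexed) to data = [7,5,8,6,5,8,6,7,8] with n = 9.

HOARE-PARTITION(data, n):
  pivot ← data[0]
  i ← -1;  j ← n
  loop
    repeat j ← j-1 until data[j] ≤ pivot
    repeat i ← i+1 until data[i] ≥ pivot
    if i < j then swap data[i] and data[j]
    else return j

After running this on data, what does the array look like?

[7,5,6,6,5,8,8,7,8]

pivot = data[0] = 7; i = -1, j = 9
j→7 (data[7]=7≤7), i→0 (data[0]=7≥7); i<j, swap → [7,5,8,6,5,8,6,7,8]
j→6 (data[6]=6≤7), i→2 (data[2]=8≥7); i<j, swap → [7,5,6,6,5,8,8,7,8]
j→4, i→5; i≥j, return j=4. data = [7,5,6,6,5,8,8,7,8]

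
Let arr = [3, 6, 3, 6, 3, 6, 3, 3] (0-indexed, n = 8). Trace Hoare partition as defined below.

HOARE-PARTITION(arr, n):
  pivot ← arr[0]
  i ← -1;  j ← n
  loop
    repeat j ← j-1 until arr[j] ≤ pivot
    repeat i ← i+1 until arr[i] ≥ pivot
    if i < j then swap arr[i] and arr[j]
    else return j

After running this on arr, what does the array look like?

[3, 3, 3, 6, 3, 6, 6, 3]

pivot = arr[0] = 3; i = -1, j = 8
j→7 (arr[7]=3≤3), i→0 (arr[0]=3≥3); i<j, swap → [3, 6, 3, 6, 3, 6, 3, 3]
j→6 (arr[6]=3≤3), i→1 (arr[1]=6≥3); i<j, swap → [3, 3, 3, 6, 3, 6, 6, 3]
j→4 (arr[4]=3≤3), i→2 (arr[2]=3≥3); i<j, swap → [3, 3, 3, 6, 3, 6, 6, 3]
j→2, i→3; i≥j, return j=2. arr = [3, 3, 3, 6, 3, 6, 6, 3]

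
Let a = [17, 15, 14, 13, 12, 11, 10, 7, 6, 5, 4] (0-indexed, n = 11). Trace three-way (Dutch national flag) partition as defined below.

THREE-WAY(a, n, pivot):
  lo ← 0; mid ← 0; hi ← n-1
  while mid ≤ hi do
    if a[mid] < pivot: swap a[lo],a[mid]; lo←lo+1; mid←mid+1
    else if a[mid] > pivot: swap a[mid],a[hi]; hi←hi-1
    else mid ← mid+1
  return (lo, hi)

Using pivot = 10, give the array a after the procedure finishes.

[4, 5, 6, 7, 10, 11, 12, 13, 14, 15, 17]

pivot = 10; lo=0, mid=0, hi=10
a[mid]=17>10: swap a[0],a[10]; hi=9 → [4, 15, 14, 13, 12, 11, 10, 7, 6, 5, 17]
a[mid]=4<10: swap a[0],a[0]; lo=1,mid=1 → [4, 15, 14, 13, 12, 11, 10, 7, 6, 5, 17]
a[mid]=15>10: swap a[1],a[9]; hi=8 → [4, 5, 14, 13, 12, 11, 10, 7, 6, 15, 17]
a[mid]=5<10: swap a[1],a[1]; lo=2,mid=2 → [4, 5, 14, 13, 12, 11, 10, 7, 6, 15, 17]
a[mid]=14>10: swap a[2],a[8]; hi=7 → [4, 5, 6, 13, 12, 11, 10, 7, 14, 15, 17]
a[mid]=6<10: swap a[2],a[2]; lo=3,mid=3 → [4, 5, 6, 13, 12, 11, 10, 7, 14, 15, 17]
a[mid]=13>10: swap a[3],a[7]; hi=6 → [4, 5, 6, 7, 12, 11, 10, 13, 14, 15, 17]
a[mid]=7<10: swap a[3],a[3]; lo=4,mid=4 → [4, 5, 6, 7, 12, 11, 10, 13, 14, 15, 17]
a[mid]=12>10: swap a[4],a[6]; hi=5 → [4, 5, 6, 7, 10, 11, 12, 13, 14, 15, 17]
a[mid]=10=10: mid=5
a[mid]=11>10: swap a[5],a[5]; hi=4 → [4, 5, 6, 7, 10, 11, 12, 13, 14, 15, 17]
end: lo=4, hi=4; a = [4, 5, 6, 7, 10, 11, 12, 13, 14, 15, 17]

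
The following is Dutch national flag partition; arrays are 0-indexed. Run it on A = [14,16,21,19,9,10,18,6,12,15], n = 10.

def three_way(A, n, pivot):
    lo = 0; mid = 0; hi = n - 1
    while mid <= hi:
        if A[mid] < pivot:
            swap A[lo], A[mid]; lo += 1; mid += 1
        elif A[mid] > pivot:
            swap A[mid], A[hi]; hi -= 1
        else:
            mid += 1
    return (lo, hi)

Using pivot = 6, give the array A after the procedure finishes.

[6,21,19,9,10,18,16,12,15,14]

pivot = 6; lo=0, mid=0, hi=9
A[mid]=14>6: swap A[0],A[9]; hi=8 → [15,16,21,19,9,10,18,6,12,14]
A[mid]=15>6: swap A[0],A[8]; hi=7 → [12,16,21,19,9,10,18,6,15,14]
A[mid]=12>6: swap A[0],A[7]; hi=6 → [6,16,21,19,9,10,18,12,15,14]
A[mid]=6=6: mid=1
A[mid]=16>6: swap A[1],A[6]; hi=5 → [6,18,21,19,9,10,16,12,15,14]
A[mid]=18>6: swap A[1],A[5]; hi=4 → [6,10,21,19,9,18,16,12,15,14]
A[mid]=10>6: swap A[1],A[4]; hi=3 → [6,9,21,19,10,18,16,12,15,14]
A[mid]=9>6: swap A[1],A[3]; hi=2 → [6,19,21,9,10,18,16,12,15,14]
A[mid]=19>6: swap A[1],A[2]; hi=1 → [6,21,19,9,10,18,16,12,15,14]
A[mid]=21>6: swap A[1],A[1]; hi=0 → [6,21,19,9,10,18,16,12,15,14]
end: lo=0, hi=0; A = [6,21,19,9,10,18,16,12,15,14]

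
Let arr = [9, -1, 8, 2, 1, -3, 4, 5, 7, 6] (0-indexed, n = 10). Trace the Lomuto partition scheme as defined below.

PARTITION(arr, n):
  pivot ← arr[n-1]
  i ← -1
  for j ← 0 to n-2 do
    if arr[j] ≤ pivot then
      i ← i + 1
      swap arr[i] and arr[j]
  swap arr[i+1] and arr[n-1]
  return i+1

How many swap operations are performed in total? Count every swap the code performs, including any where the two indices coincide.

7

pivot = arr[9] = 6; i = -1
j=0: arr[0]=9 > 6 → no swap
j=1: arr[1]=-1 ≤ 6 → i=0, swap arr[0],arr[1] → [-1, 9, 8, 2, 1, -3, 4, 5, 7, 6]
j=2: arr[2]=8 > 6 → no swap
j=3: arr[3]=2 ≤ 6 → i=1, swap arr[1],arr[3] → [-1, 2, 8, 9, 1, -3, 4, 5, 7, 6]
j=4: arr[4]=1 ≤ 6 → i=2, swap arr[2],arr[4] → [-1, 2, 1, 9, 8, -3, 4, 5, 7, 6]
j=5: arr[5]=-3 ≤ 6 → i=3, swap arr[3],arr[5] → [-1, 2, 1, -3, 8, 9, 4, 5, 7, 6]
j=6: arr[6]=4 ≤ 6 → i=4, swap arr[4],arr[6] → [-1, 2, 1, -3, 4, 9, 8, 5, 7, 6]
j=7: arr[7]=5 ≤ 6 → i=5, swap arr[5],arr[7] → [-1, 2, 1, -3, 4, 5, 8, 9, 7, 6]
j=8: arr[8]=7 > 6 → no swap
final swap arr[6],arr[9] → [-1, 2, 1, -3, 4, 5, 6, 9, 7, 8]; return 6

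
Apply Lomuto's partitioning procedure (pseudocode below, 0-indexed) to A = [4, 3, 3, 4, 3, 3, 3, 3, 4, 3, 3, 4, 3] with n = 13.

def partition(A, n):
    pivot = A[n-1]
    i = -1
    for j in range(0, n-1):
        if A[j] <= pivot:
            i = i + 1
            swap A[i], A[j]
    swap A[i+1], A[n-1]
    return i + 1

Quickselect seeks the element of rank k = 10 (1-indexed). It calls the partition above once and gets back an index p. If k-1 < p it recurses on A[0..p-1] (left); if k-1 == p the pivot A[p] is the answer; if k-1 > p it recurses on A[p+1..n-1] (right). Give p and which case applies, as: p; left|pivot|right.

8; right

pivot = A[12] = 3; i = -1
j=0: A[0]=4 > 3 → no swap
j=1: A[1]=3 ≤ 3 → i=0, swap A[0],A[1] → [3, 4, 3, 4, 3, 3, 3, 3, 4, 3, 3, 4, 3]
j=2: A[2]=3 ≤ 3 → i=1, swap A[1],A[2] → [3, 3, 4, 4, 3, 3, 3, 3, 4, 3, 3, 4, 3]
j=3: A[3]=4 > 3 → no swap
j=4: A[4]=3 ≤ 3 → i=2, swap A[2],A[4] → [3, 3, 3, 4, 4, 3, 3, 3, 4, 3, 3, 4, 3]
j=5: A[5]=3 ≤ 3 → i=3, swap A[3],A[5] → [3, 3, 3, 3, 4, 4, 3, 3, 4, 3, 3, 4, 3]
j=6: A[6]=3 ≤ 3 → i=4, swap A[4],A[6] → [3, 3, 3, 3, 3, 4, 4, 3, 4, 3, 3, 4, 3]
j=7: A[7]=3 ≤ 3 → i=5, swap A[5],A[7] → [3, 3, 3, 3, 3, 3, 4, 4, 4, 3, 3, 4, 3]
j=8: A[8]=4 > 3 → no swap
j=9: A[9]=3 ≤ 3 → i=6, swap A[6],A[9] → [3, 3, 3, 3, 3, 3, 3, 4, 4, 4, 3, 4, 3]
j=10: A[10]=3 ≤ 3 → i=7, swap A[7],A[10] → [3, 3, 3, 3, 3, 3, 3, 3, 4, 4, 4, 4, 3]
j=11: A[11]=4 > 3 → no swap
final swap A[8],A[12] → [3, 3, 3, 3, 3, 3, 3, 3, 3, 4, 4, 4, 4]; return 8
p = 8; k-1 = 9 > 8 ⇒ right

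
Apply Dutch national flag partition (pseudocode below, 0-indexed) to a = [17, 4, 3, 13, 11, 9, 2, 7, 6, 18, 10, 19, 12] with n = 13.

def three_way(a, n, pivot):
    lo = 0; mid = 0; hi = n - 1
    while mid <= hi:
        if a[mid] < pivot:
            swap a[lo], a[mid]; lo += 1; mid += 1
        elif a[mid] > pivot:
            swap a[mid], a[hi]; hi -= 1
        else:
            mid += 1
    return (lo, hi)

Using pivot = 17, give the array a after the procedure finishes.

pivot = 17; lo=0, mid=0, hi=12
a[mid]=17=17: mid=1
a[mid]=4<17: swap a[0],a[1]; lo=1,mid=2 → [4, 17, 3, 13, 11, 9, 2, 7, 6, 18, 10, 19, 12]
a[mid]=3<17: swap a[1],a[2]; lo=2,mid=3 → [4, 3, 17, 13, 11, 9, 2, 7, 6, 18, 10, 19, 12]
a[mid]=13<17: swap a[2],a[3]; lo=3,mid=4 → [4, 3, 13, 17, 11, 9, 2, 7, 6, 18, 10, 19, 12]
a[mid]=11<17: swap a[3],a[4]; lo=4,mid=5 → [4, 3, 13, 11, 17, 9, 2, 7, 6, 18, 10, 19, 12]
a[mid]=9<17: swap a[4],a[5]; lo=5,mid=6 → [4, 3, 13, 11, 9, 17, 2, 7, 6, 18, 10, 19, 12]
a[mid]=2<17: swap a[5],a[6]; lo=6,mid=7 → [4, 3, 13, 11, 9, 2, 17, 7, 6, 18, 10, 19, 12]
a[mid]=7<17: swap a[6],a[7]; lo=7,mid=8 → [4, 3, 13, 11, 9, 2, 7, 17, 6, 18, 10, 19, 12]
a[mid]=6<17: swap a[7],a[8]; lo=8,mid=9 → [4, 3, 13, 11, 9, 2, 7, 6, 17, 18, 10, 19, 12]
a[mid]=18>17: swap a[9],a[12]; hi=11 → [4, 3, 13, 11, 9, 2, 7, 6, 17, 12, 10, 19, 18]
a[mid]=12<17: swap a[8],a[9]; lo=9,mid=10 → [4, 3, 13, 11, 9, 2, 7, 6, 12, 17, 10, 19, 18]
a[mid]=10<17: swap a[9],a[10]; lo=10,mid=11 → [4, 3, 13, 11, 9, 2, 7, 6, 12, 10, 17, 19, 18]
a[mid]=19>17: swap a[11],a[11]; hi=10 → [4, 3, 13, 11, 9, 2, 7, 6, 12, 10, 17, 19, 18]
end: lo=10, hi=10; a = [4, 3, 13, 11, 9, 2, 7, 6, 12, 10, 17, 19, 18]

[4, 3, 13, 11, 9, 2, 7, 6, 12, 10, 17, 19, 18]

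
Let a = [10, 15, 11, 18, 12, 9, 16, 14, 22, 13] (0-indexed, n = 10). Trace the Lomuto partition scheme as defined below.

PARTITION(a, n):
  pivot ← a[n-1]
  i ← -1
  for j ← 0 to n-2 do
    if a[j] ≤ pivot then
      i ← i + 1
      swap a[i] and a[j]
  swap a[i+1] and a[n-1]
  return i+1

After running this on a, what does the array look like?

pivot = a[9] = 13; i = -1
j=0: a[0]=10 ≤ 13 → i=0, swap a[0],a[0] (no change) → [10, 15, 11, 18, 12, 9, 16, 14, 22, 13]
j=1: a[1]=15 > 13 → no swap
j=2: a[2]=11 ≤ 13 → i=1, swap a[1],a[2] → [10, 11, 15, 18, 12, 9, 16, 14, 22, 13]
j=3: a[3]=18 > 13 → no swap
j=4: a[4]=12 ≤ 13 → i=2, swap a[2],a[4] → [10, 11, 12, 18, 15, 9, 16, 14, 22, 13]
j=5: a[5]=9 ≤ 13 → i=3, swap a[3],a[5] → [10, 11, 12, 9, 15, 18, 16, 14, 22, 13]
j=6: a[6]=16 > 13 → no swap
j=7: a[7]=14 > 13 → no swap
j=8: a[8]=22 > 13 → no swap
final swap a[4],a[9] → [10, 11, 12, 9, 13, 18, 16, 14, 22, 15]; return 4

[10, 11, 12, 9, 13, 18, 16, 14, 22, 15]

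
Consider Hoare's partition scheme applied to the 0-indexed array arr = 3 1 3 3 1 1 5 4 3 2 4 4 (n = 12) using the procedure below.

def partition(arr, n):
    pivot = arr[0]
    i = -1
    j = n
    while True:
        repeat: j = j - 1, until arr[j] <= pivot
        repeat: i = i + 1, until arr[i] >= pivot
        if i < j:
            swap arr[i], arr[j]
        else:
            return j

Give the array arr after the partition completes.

pivot=3
j stops at 9 (2), i stops at 0 (3); swap ⇒ 2 1 3 3 1 1 5 4 3 3 4 4
j stops at 8 (3), i stops at 2 (3); swap ⇒ 2 1 3 3 1 1 5 4 3 3 4 4
j stops at 5 (1), i stops at 3 (3); swap ⇒ 2 1 3 1 1 3 5 4 3 3 4 4
j stops at 4, i stops at 5; i≥j ⇒ return 4. arr=2 1 3 1 1 3 5 4 3 3 4 4

2 1 3 1 1 3 5 4 3 3 4 4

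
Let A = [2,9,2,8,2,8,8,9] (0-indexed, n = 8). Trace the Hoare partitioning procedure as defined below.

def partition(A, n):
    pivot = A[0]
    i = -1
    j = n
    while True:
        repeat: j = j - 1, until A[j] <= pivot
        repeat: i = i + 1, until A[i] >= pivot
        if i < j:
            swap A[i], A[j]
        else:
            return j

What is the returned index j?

1

pivot = A[0] = 2; i = -1, j = 8
j→4 (A[4]=2≤2), i→0 (A[0]=2≥2); i<j, swap → [2,9,2,8,2,8,8,9]
j→2 (A[2]=2≤2), i→1 (A[1]=9≥2); i<j, swap → [2,2,9,8,2,8,8,9]
j→1, i→2; i≥j, return j=1. A = [2,2,9,8,2,8,8,9]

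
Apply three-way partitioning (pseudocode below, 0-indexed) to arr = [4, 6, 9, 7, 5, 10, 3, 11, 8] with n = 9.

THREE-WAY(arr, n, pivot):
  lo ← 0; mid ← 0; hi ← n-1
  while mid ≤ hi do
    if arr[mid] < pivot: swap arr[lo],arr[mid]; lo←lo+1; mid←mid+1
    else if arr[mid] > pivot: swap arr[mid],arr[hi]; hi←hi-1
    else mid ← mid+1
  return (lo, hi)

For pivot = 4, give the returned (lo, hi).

pivot = 4; lo=0, mid=0, hi=8
arr[mid]=4=4: mid=1
arr[mid]=6>4: swap arr[1],arr[8]; hi=7 → [4, 8, 9, 7, 5, 10, 3, 11, 6]
arr[mid]=8>4: swap arr[1],arr[7]; hi=6 → [4, 11, 9, 7, 5, 10, 3, 8, 6]
arr[mid]=11>4: swap arr[1],arr[6]; hi=5 → [4, 3, 9, 7, 5, 10, 11, 8, 6]
arr[mid]=3<4: swap arr[0],arr[1]; lo=1,mid=2 → [3, 4, 9, 7, 5, 10, 11, 8, 6]
arr[mid]=9>4: swap arr[2],arr[5]; hi=4 → [3, 4, 10, 7, 5, 9, 11, 8, 6]
arr[mid]=10>4: swap arr[2],arr[4]; hi=3 → [3, 4, 5, 7, 10, 9, 11, 8, 6]
arr[mid]=5>4: swap arr[2],arr[3]; hi=2 → [3, 4, 7, 5, 10, 9, 11, 8, 6]
arr[mid]=7>4: swap arr[2],arr[2]; hi=1 → [3, 4, 7, 5, 10, 9, 11, 8, 6]
end: lo=1, hi=1; arr = [3, 4, 7, 5, 10, 9, 11, 8, 6]

(1, 1)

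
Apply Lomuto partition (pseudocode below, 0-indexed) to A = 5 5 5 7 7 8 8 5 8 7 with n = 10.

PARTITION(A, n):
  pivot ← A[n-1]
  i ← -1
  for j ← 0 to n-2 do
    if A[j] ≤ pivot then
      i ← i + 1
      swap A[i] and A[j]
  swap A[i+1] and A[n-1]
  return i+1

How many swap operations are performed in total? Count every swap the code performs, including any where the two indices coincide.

7

pivot=7, i=-1
j=0: 5≤7, i=0, swap(0,0) ⇒ 5 5 5 7 7 8 8 5 8 7
j=1: 5≤7, i=1, swap(1,1) ⇒ 5 5 5 7 7 8 8 5 8 7
j=2: 5≤7, i=2, swap(2,2) ⇒ 5 5 5 7 7 8 8 5 8 7
j=3: 7≤7, i=3, swap(3,3) ⇒ 5 5 5 7 7 8 8 5 8 7
j=4: 7≤7, i=4, swap(4,4) ⇒ 5 5 5 7 7 8 8 5 8 7
j=5: 8>7, skip
j=6: 8>7, skip
j=7: 5≤7, i=5, swap(5,7) ⇒ 5 5 5 7 7 5 8 8 8 7
j=8: 8>7, skip
swap(6,9) ⇒ 5 5 5 7 7 5 7 8 8 8; return 6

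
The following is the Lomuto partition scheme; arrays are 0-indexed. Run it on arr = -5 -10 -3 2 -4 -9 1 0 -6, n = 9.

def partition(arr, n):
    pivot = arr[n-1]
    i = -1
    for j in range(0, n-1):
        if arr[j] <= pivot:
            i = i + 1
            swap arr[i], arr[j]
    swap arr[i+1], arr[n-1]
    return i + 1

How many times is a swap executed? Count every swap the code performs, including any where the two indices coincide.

3

pivot=-6, i=-1
j=0: -5>-6, skip
j=1: -10≤-6, i=0, swap(0,1) ⇒ -10 -5 -3 2 -4 -9 1 0 -6
j=2: -3>-6, skip
j=3: 2>-6, skip
j=4: -4>-6, skip
j=5: -9≤-6, i=1, swap(1,5) ⇒ -10 -9 -3 2 -4 -5 1 0 -6
j=6: 1>-6, skip
j=7: 0>-6, skip
swap(2,8) ⇒ -10 -9 -6 2 -4 -5 1 0 -3; return 2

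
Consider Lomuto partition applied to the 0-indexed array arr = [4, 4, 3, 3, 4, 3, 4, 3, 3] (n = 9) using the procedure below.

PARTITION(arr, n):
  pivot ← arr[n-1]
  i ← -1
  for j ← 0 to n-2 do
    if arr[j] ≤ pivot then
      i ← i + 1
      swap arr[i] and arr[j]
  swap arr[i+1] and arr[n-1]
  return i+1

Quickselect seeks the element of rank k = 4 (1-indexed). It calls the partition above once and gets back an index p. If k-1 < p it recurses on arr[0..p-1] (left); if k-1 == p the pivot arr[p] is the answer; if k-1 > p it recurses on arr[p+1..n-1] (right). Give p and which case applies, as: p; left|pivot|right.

4; left

pivot=3, i=-1
j=0: 4>3, skip
j=1: 4>3, skip
j=2: 3≤3, i=0, swap(0,2) ⇒ [3, 4, 4, 3, 4, 3, 4, 3, 3]
j=3: 3≤3, i=1, swap(1,3) ⇒ [3, 3, 4, 4, 4, 3, 4, 3, 3]
j=4: 4>3, skip
j=5: 3≤3, i=2, swap(2,5) ⇒ [3, 3, 3, 4, 4, 4, 4, 3, 3]
j=6: 4>3, skip
j=7: 3≤3, i=3, swap(3,7) ⇒ [3, 3, 3, 3, 4, 4, 4, 4, 3]
swap(4,8) ⇒ [3, 3, 3, 3, 3, 4, 4, 4, 4]; return 4
p = 4; k-1 = 3 < 4 ⇒ left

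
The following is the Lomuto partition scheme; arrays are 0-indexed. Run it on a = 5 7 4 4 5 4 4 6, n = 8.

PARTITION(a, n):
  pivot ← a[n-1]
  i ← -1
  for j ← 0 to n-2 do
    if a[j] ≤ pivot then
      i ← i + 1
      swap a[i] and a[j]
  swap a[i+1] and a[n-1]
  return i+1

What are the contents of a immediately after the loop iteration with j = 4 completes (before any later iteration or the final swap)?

5 4 4 5 7 4 4 6

pivot=6, i=-1
j=0: 5≤6, i=0, swap(0,0) ⇒ 5 7 4 4 5 4 4 6
j=1: 7>6, skip
j=2: 4≤6, i=1, swap(1,2) ⇒ 5 4 7 4 5 4 4 6
j=3: 4≤6, i=2, swap(2,3) ⇒ 5 4 4 7 5 4 4 6
j=4: 5≤6, i=3, swap(3,4) ⇒ 5 4 4 5 7 4 4 6
(after j=4) a = 5 4 4 5 7 4 4 6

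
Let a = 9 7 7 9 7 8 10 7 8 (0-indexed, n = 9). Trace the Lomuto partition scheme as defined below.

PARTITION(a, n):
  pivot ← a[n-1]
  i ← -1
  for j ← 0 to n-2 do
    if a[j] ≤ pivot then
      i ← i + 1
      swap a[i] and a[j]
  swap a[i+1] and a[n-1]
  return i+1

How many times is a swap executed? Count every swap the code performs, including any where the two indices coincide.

pivot = a[8] = 8; i = -1
j=0: a[0]=9 > 8 → no swap
j=1: a[1]=7 ≤ 8 → i=0, swap a[0],a[1] → 7 9 7 9 7 8 10 7 8
j=2: a[2]=7 ≤ 8 → i=1, swap a[1],a[2] → 7 7 9 9 7 8 10 7 8
j=3: a[3]=9 > 8 → no swap
j=4: a[4]=7 ≤ 8 → i=2, swap a[2],a[4] → 7 7 7 9 9 8 10 7 8
j=5: a[5]=8 ≤ 8 → i=3, swap a[3],a[5] → 7 7 7 8 9 9 10 7 8
j=6: a[6]=10 > 8 → no swap
j=7: a[7]=7 ≤ 8 → i=4, swap a[4],a[7] → 7 7 7 8 7 9 10 9 8
final swap a[5],a[8] → 7 7 7 8 7 8 10 9 9; return 5

6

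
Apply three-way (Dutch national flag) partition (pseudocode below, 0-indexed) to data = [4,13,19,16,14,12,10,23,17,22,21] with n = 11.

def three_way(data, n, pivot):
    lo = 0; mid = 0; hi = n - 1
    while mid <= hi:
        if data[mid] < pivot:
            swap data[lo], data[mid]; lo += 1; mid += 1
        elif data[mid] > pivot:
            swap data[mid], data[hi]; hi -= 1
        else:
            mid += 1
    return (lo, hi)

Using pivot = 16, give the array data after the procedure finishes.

pivot = 16; lo=0, mid=0, hi=10
data[mid]=4<16: swap data[0],data[0]; lo=1,mid=1 → [4,13,19,16,14,12,10,23,17,22,21]
data[mid]=13<16: swap data[1],data[1]; lo=2,mid=2 → [4,13,19,16,14,12,10,23,17,22,21]
data[mid]=19>16: swap data[2],data[10]; hi=9 → [4,13,21,16,14,12,10,23,17,22,19]
data[mid]=21>16: swap data[2],data[9]; hi=8 → [4,13,22,16,14,12,10,23,17,21,19]
data[mid]=22>16: swap data[2],data[8]; hi=7 → [4,13,17,16,14,12,10,23,22,21,19]
data[mid]=17>16: swap data[2],data[7]; hi=6 → [4,13,23,16,14,12,10,17,22,21,19]
data[mid]=23>16: swap data[2],data[6]; hi=5 → [4,13,10,16,14,12,23,17,22,21,19]
data[mid]=10<16: swap data[2],data[2]; lo=3,mid=3 → [4,13,10,16,14,12,23,17,22,21,19]
data[mid]=16=16: mid=4
data[mid]=14<16: swap data[3],data[4]; lo=4,mid=5 → [4,13,10,14,16,12,23,17,22,21,19]
data[mid]=12<16: swap data[4],data[5]; lo=5,mid=6 → [4,13,10,14,12,16,23,17,22,21,19]
end: lo=5, hi=5; data = [4,13,10,14,12,16,23,17,22,21,19]

[4,13,10,14,12,16,23,17,22,21,19]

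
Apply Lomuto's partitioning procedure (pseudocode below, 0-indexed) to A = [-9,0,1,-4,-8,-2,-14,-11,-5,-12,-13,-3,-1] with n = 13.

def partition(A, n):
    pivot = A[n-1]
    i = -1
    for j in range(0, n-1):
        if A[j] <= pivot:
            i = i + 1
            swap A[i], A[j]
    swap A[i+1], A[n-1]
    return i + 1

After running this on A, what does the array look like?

pivot = A[12] = -1; i = -1
j=0: A[0]=-9 ≤ -1 → i=0, swap A[0],A[0] (no change) → [-9,0,1,-4,-8,-2,-14,-11,-5,-12,-13,-3,-1]
j=1: A[1]=0 > -1 → no swap
j=2: A[2]=1 > -1 → no swap
j=3: A[3]=-4 ≤ -1 → i=1, swap A[1],A[3] → [-9,-4,1,0,-8,-2,-14,-11,-5,-12,-13,-3,-1]
j=4: A[4]=-8 ≤ -1 → i=2, swap A[2],A[4] → [-9,-4,-8,0,1,-2,-14,-11,-5,-12,-13,-3,-1]
j=5: A[5]=-2 ≤ -1 → i=3, swap A[3],A[5] → [-9,-4,-8,-2,1,0,-14,-11,-5,-12,-13,-3,-1]
j=6: A[6]=-14 ≤ -1 → i=4, swap A[4],A[6] → [-9,-4,-8,-2,-14,0,1,-11,-5,-12,-13,-3,-1]
j=7: A[7]=-11 ≤ -1 → i=5, swap A[5],A[7] → [-9,-4,-8,-2,-14,-11,1,0,-5,-12,-13,-3,-1]
j=8: A[8]=-5 ≤ -1 → i=6, swap A[6],A[8] → [-9,-4,-8,-2,-14,-11,-5,0,1,-12,-13,-3,-1]
j=9: A[9]=-12 ≤ -1 → i=7, swap A[7],A[9] → [-9,-4,-8,-2,-14,-11,-5,-12,1,0,-13,-3,-1]
j=10: A[10]=-13 ≤ -1 → i=8, swap A[8],A[10] → [-9,-4,-8,-2,-14,-11,-5,-12,-13,0,1,-3,-1]
j=11: A[11]=-3 ≤ -1 → i=9, swap A[9],A[11] → [-9,-4,-8,-2,-14,-11,-5,-12,-13,-3,1,0,-1]
final swap A[10],A[12] → [-9,-4,-8,-2,-14,-11,-5,-12,-13,-3,-1,0,1]; return 10

[-9,-4,-8,-2,-14,-11,-5,-12,-13,-3,-1,0,1]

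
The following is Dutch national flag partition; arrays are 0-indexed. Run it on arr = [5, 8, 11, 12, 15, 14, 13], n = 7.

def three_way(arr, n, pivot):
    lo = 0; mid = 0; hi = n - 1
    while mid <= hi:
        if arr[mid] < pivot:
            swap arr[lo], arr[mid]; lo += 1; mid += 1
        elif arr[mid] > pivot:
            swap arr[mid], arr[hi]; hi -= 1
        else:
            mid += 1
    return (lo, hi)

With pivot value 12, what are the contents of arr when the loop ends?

lo=0 mid=0 hi=6
5<12: swap(0,0), lo=1 mid=1 ⇒ [5, 8, 11, 12, 15, 14, 13]
8<12: swap(1,1), lo=2 mid=2 ⇒ [5, 8, 11, 12, 15, 14, 13]
11<12: swap(2,2), lo=3 mid=3 ⇒ [5, 8, 11, 12, 15, 14, 13]
12=12: mid=4
15>12: swap(4,6), hi=5 ⇒ [5, 8, 11, 12, 13, 14, 15]
13>12: swap(4,5), hi=4 ⇒ [5, 8, 11, 12, 14, 13, 15]
14>12: swap(4,4), hi=3 ⇒ [5, 8, 11, 12, 14, 13, 15]
done. lo=3 hi=3; arr=[5, 8, 11, 12, 14, 13, 15]

[5, 8, 11, 12, 14, 13, 15]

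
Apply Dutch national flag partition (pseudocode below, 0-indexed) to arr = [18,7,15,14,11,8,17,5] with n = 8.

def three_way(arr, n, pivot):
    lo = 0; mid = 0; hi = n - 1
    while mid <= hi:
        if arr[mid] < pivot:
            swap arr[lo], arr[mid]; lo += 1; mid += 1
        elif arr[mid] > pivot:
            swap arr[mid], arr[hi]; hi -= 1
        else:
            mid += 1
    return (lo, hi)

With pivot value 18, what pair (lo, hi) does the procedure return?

(7, 7)

lo=0 mid=0 hi=7
18=18: mid=1
7<18: swap(0,1), lo=1 mid=2 ⇒ [7,18,15,14,11,8,17,5]
15<18: swap(1,2), lo=2 mid=3 ⇒ [7,15,18,14,11,8,17,5]
14<18: swap(2,3), lo=3 mid=4 ⇒ [7,15,14,18,11,8,17,5]
11<18: swap(3,4), lo=4 mid=5 ⇒ [7,15,14,11,18,8,17,5]
8<18: swap(4,5), lo=5 mid=6 ⇒ [7,15,14,11,8,18,17,5]
17<18: swap(5,6), lo=6 mid=7 ⇒ [7,15,14,11,8,17,18,5]
5<18: swap(6,7), lo=7 mid=8 ⇒ [7,15,14,11,8,17,5,18]
done. lo=7 hi=7; arr=[7,15,14,11,8,17,5,18]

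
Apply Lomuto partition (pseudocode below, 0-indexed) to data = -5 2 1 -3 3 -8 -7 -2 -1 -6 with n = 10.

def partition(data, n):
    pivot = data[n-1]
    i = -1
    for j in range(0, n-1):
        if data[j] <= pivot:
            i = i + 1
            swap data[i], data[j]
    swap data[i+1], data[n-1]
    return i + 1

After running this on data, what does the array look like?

-8 -7 -6 -3 3 -5 2 -2 -1 1

pivot=-6, i=-1
j=0: -5>-6, skip
j=1: 2>-6, skip
j=2: 1>-6, skip
j=3: -3>-6, skip
j=4: 3>-6, skip
j=5: -8≤-6, i=0, swap(0,5) ⇒ -8 2 1 -3 3 -5 -7 -2 -1 -6
j=6: -7≤-6, i=1, swap(1,6) ⇒ -8 -7 1 -3 3 -5 2 -2 -1 -6
j=7: -2>-6, skip
j=8: -1>-6, skip
swap(2,9) ⇒ -8 -7 -6 -3 3 -5 2 -2 -1 1; return 2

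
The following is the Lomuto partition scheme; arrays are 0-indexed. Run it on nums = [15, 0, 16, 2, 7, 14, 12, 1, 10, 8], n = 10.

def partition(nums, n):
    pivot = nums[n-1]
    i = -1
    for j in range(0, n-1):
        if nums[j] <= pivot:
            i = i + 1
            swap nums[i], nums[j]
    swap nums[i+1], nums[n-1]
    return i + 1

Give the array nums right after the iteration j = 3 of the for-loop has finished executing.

[0, 2, 16, 15, 7, 14, 12, 1, 10, 8]

pivot = nums[9] = 8; i = -1
j=0: nums[0]=15 > 8 → no swap
j=1: nums[1]=0 ≤ 8 → i=0, swap nums[0],nums[1] → [0, 15, 16, 2, 7, 14, 12, 1, 10, 8]
j=2: nums[2]=16 > 8 → no swap
j=3: nums[3]=2 ≤ 8 → i=1, swap nums[1],nums[3] → [0, 2, 16, 15, 7, 14, 12, 1, 10, 8]
(after j=3) nums = [0, 2, 16, 15, 7, 14, 12, 1, 10, 8]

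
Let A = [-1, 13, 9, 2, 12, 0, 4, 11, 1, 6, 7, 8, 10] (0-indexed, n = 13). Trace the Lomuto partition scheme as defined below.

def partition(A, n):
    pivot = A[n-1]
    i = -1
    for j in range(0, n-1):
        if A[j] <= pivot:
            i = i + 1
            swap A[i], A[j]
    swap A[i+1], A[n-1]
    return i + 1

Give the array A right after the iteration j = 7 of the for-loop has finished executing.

pivot = A[12] = 10; i = -1
j=0: A[0]=-1 ≤ 10 → i=0, swap A[0],A[0] (no change) → [-1, 13, 9, 2, 12, 0, 4, 11, 1, 6, 7, 8, 10]
j=1: A[1]=13 > 10 → no swap
j=2: A[2]=9 ≤ 10 → i=1, swap A[1],A[2] → [-1, 9, 13, 2, 12, 0, 4, 11, 1, 6, 7, 8, 10]
j=3: A[3]=2 ≤ 10 → i=2, swap A[2],A[3] → [-1, 9, 2, 13, 12, 0, 4, 11, 1, 6, 7, 8, 10]
j=4: A[4]=12 > 10 → no swap
j=5: A[5]=0 ≤ 10 → i=3, swap A[3],A[5] → [-1, 9, 2, 0, 12, 13, 4, 11, 1, 6, 7, 8, 10]
j=6: A[6]=4 ≤ 10 → i=4, swap A[4],A[6] → [-1, 9, 2, 0, 4, 13, 12, 11, 1, 6, 7, 8, 10]
j=7: A[7]=11 > 10 → no swap
(after j=7) A = [-1, 9, 2, 0, 4, 13, 12, 11, 1, 6, 7, 8, 10]

[-1, 9, 2, 0, 4, 13, 12, 11, 1, 6, 7, 8, 10]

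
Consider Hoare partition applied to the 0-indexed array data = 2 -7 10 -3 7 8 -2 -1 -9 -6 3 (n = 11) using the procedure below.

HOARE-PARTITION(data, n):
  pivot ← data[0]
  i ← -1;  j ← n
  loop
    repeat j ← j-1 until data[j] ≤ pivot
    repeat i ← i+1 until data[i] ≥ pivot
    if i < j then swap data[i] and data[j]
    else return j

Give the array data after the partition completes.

pivot = data[0] = 2; i = -1, j = 11
j→9 (data[9]=-6≤2), i→0 (data[0]=2≥2); i<j, swap → -6 -7 10 -3 7 8 -2 -1 -9 2 3
j→8 (data[8]=-9≤2), i→2 (data[2]=10≥2); i<j, swap → -6 -7 -9 -3 7 8 -2 -1 10 2 3
j→7 (data[7]=-1≤2), i→4 (data[4]=7≥2); i<j, swap → -6 -7 -9 -3 -1 8 -2 7 10 2 3
j→6 (data[6]=-2≤2), i→5 (data[5]=8≥2); i<j, swap → -6 -7 -9 -3 -1 -2 8 7 10 2 3
j→5, i→6; i≥j, return j=5. data = -6 -7 -9 -3 -1 -2 8 7 10 2 3

-6 -7 -9 -3 -1 -2 8 7 10 2 3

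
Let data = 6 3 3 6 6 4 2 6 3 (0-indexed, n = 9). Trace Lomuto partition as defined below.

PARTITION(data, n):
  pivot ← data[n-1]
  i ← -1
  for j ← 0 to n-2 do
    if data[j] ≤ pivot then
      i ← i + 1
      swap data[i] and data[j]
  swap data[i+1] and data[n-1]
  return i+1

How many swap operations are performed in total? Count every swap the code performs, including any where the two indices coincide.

4

pivot = data[8] = 3; i = -1
j=0: data[0]=6 > 3 → no swap
j=1: data[1]=3 ≤ 3 → i=0, swap data[0],data[1] → 3 6 3 6 6 4 2 6 3
j=2: data[2]=3 ≤ 3 → i=1, swap data[1],data[2] → 3 3 6 6 6 4 2 6 3
j=3: data[3]=6 > 3 → no swap
j=4: data[4]=6 > 3 → no swap
j=5: data[5]=4 > 3 → no swap
j=6: data[6]=2 ≤ 3 → i=2, swap data[2],data[6] → 3 3 2 6 6 4 6 6 3
j=7: data[7]=6 > 3 → no swap
final swap data[3],data[8] → 3 3 2 3 6 4 6 6 6; return 3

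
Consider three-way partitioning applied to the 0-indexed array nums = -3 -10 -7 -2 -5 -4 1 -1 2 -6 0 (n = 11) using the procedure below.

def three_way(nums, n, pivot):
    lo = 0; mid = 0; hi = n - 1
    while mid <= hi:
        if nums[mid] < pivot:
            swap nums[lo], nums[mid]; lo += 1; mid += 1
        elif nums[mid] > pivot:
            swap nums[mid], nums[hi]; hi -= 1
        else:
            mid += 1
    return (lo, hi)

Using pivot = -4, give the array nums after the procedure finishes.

pivot = -4; lo=0, mid=0, hi=10
nums[mid]=-3>-4: swap nums[0],nums[10]; hi=9 → 0 -10 -7 -2 -5 -4 1 -1 2 -6 -3
nums[mid]=0>-4: swap nums[0],nums[9]; hi=8 → -6 -10 -7 -2 -5 -4 1 -1 2 0 -3
nums[mid]=-6<-4: swap nums[0],nums[0]; lo=1,mid=1 → -6 -10 -7 -2 -5 -4 1 -1 2 0 -3
nums[mid]=-10<-4: swap nums[1],nums[1]; lo=2,mid=2 → -6 -10 -7 -2 -5 -4 1 -1 2 0 -3
nums[mid]=-7<-4: swap nums[2],nums[2]; lo=3,mid=3 → -6 -10 -7 -2 -5 -4 1 -1 2 0 -3
nums[mid]=-2>-4: swap nums[3],nums[8]; hi=7 → -6 -10 -7 2 -5 -4 1 -1 -2 0 -3
nums[mid]=2>-4: swap nums[3],nums[7]; hi=6 → -6 -10 -7 -1 -5 -4 1 2 -2 0 -3
nums[mid]=-1>-4: swap nums[3],nums[6]; hi=5 → -6 -10 -7 1 -5 -4 -1 2 -2 0 -3
nums[mid]=1>-4: swap nums[3],nums[5]; hi=4 → -6 -10 -7 -4 -5 1 -1 2 -2 0 -3
nums[mid]=-4=-4: mid=4
nums[mid]=-5<-4: swap nums[3],nums[4]; lo=4,mid=5 → -6 -10 -7 -5 -4 1 -1 2 -2 0 -3
end: lo=4, hi=4; nums = -6 -10 -7 -5 -4 1 -1 2 -2 0 -3

-6 -10 -7 -5 -4 1 -1 2 -2 0 -3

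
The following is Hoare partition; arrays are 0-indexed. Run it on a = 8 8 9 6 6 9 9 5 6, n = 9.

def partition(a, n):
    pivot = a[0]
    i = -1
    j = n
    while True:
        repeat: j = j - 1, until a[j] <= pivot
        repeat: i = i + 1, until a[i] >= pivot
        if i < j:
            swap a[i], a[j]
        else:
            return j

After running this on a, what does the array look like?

pivot = a[0] = 8; i = -1, j = 9
j→8 (a[8]=6≤8), i→0 (a[0]=8≥8); i<j, swap → 6 8 9 6 6 9 9 5 8
j→7 (a[7]=5≤8), i→1 (a[1]=8≥8); i<j, swap → 6 5 9 6 6 9 9 8 8
j→4 (a[4]=6≤8), i→2 (a[2]=9≥8); i<j, swap → 6 5 6 6 9 9 9 8 8
j→3, i→4; i≥j, return j=3. a = 6 5 6 6 9 9 9 8 8

6 5 6 6 9 9 9 8 8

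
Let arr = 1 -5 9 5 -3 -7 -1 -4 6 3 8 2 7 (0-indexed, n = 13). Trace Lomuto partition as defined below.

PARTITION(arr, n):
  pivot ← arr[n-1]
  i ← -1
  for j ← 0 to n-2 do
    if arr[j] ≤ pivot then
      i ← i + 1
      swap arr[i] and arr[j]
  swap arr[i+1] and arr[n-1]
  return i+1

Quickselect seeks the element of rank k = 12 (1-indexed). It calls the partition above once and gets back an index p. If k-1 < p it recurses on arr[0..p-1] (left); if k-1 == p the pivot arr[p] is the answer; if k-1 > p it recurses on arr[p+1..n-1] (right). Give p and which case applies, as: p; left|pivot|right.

10; right

pivot=7, i=-1
j=0: 1≤7, i=0, swap(0,0) ⇒ 1 -5 9 5 -3 -7 -1 -4 6 3 8 2 7
j=1: -5≤7, i=1, swap(1,1) ⇒ 1 -5 9 5 -3 -7 -1 -4 6 3 8 2 7
j=2: 9>7, skip
j=3: 5≤7, i=2, swap(2,3) ⇒ 1 -5 5 9 -3 -7 -1 -4 6 3 8 2 7
j=4: -3≤7, i=3, swap(3,4) ⇒ 1 -5 5 -3 9 -7 -1 -4 6 3 8 2 7
j=5: -7≤7, i=4, swap(4,5) ⇒ 1 -5 5 -3 -7 9 -1 -4 6 3 8 2 7
j=6: -1≤7, i=5, swap(5,6) ⇒ 1 -5 5 -3 -7 -1 9 -4 6 3 8 2 7
j=7: -4≤7, i=6, swap(6,7) ⇒ 1 -5 5 -3 -7 -1 -4 9 6 3 8 2 7
j=8: 6≤7, i=7, swap(7,8) ⇒ 1 -5 5 -3 -7 -1 -4 6 9 3 8 2 7
j=9: 3≤7, i=8, swap(8,9) ⇒ 1 -5 5 -3 -7 -1 -4 6 3 9 8 2 7
j=10: 8>7, skip
j=11: 2≤7, i=9, swap(9,11) ⇒ 1 -5 5 -3 -7 -1 -4 6 3 2 8 9 7
swap(10,12) ⇒ 1 -5 5 -3 -7 -1 -4 6 3 2 7 9 8; return 10
p = 10; k-1 = 11 > 10 ⇒ right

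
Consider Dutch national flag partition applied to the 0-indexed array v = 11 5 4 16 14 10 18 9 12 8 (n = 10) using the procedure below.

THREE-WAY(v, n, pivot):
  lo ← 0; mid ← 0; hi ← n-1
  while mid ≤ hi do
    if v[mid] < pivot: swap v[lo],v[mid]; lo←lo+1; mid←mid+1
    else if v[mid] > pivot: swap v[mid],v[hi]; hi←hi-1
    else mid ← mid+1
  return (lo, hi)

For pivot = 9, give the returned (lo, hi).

(3, 3)

lo=0 mid=0 hi=9
11>9: swap(0,9), hi=8 ⇒ 8 5 4 16 14 10 18 9 12 11
8<9: swap(0,0), lo=1 mid=1 ⇒ 8 5 4 16 14 10 18 9 12 11
5<9: swap(1,1), lo=2 mid=2 ⇒ 8 5 4 16 14 10 18 9 12 11
4<9: swap(2,2), lo=3 mid=3 ⇒ 8 5 4 16 14 10 18 9 12 11
16>9: swap(3,8), hi=7 ⇒ 8 5 4 12 14 10 18 9 16 11
12>9: swap(3,7), hi=6 ⇒ 8 5 4 9 14 10 18 12 16 11
9=9: mid=4
14>9: swap(4,6), hi=5 ⇒ 8 5 4 9 18 10 14 12 16 11
18>9: swap(4,5), hi=4 ⇒ 8 5 4 9 10 18 14 12 16 11
10>9: swap(4,4), hi=3 ⇒ 8 5 4 9 10 18 14 12 16 11
done. lo=3 hi=3; v=8 5 4 9 10 18 14 12 16 11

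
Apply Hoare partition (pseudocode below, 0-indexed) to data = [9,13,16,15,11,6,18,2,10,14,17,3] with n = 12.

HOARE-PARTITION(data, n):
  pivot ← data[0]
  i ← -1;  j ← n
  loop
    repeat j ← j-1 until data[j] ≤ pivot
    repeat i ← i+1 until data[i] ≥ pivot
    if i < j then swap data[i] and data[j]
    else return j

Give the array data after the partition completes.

pivot=9
j stops at 11 (3), i stops at 0 (9); swap ⇒ [3,13,16,15,11,6,18,2,10,14,17,9]
j stops at 7 (2), i stops at 1 (13); swap ⇒ [3,2,16,15,11,6,18,13,10,14,17,9]
j stops at 5 (6), i stops at 2 (16); swap ⇒ [3,2,6,15,11,16,18,13,10,14,17,9]
j stops at 2, i stops at 3; i≥j ⇒ return 2. data=[3,2,6,15,11,16,18,13,10,14,17,9]

[3,2,6,15,11,16,18,13,10,14,17,9]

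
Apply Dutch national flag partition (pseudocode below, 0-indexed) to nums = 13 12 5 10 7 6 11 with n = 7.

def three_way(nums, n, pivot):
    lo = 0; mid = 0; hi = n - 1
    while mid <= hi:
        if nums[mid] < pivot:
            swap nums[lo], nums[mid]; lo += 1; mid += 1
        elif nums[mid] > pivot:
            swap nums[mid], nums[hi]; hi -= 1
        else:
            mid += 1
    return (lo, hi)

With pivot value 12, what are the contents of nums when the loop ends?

11 5 10 7 6 12 13

pivot = 12; lo=0, mid=0, hi=6
nums[mid]=13>12: swap nums[0],nums[6]; hi=5 → 11 12 5 10 7 6 13
nums[mid]=11<12: swap nums[0],nums[0]; lo=1,mid=1 → 11 12 5 10 7 6 13
nums[mid]=12=12: mid=2
nums[mid]=5<12: swap nums[1],nums[2]; lo=2,mid=3 → 11 5 12 10 7 6 13
nums[mid]=10<12: swap nums[2],nums[3]; lo=3,mid=4 → 11 5 10 12 7 6 13
nums[mid]=7<12: swap nums[3],nums[4]; lo=4,mid=5 → 11 5 10 7 12 6 13
nums[mid]=6<12: swap nums[4],nums[5]; lo=5,mid=6 → 11 5 10 7 6 12 13
end: lo=5, hi=5; nums = 11 5 10 7 6 12 13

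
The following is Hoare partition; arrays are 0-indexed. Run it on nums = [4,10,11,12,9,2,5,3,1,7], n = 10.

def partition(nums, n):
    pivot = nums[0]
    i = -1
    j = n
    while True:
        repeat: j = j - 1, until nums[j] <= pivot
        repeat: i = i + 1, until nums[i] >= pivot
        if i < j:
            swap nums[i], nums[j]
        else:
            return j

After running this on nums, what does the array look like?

pivot = nums[0] = 4; i = -1, j = 10
j→8 (nums[8]=1≤4), i→0 (nums[0]=4≥4); i<j, swap → [1,10,11,12,9,2,5,3,4,7]
j→7 (nums[7]=3≤4), i→1 (nums[1]=10≥4); i<j, swap → [1,3,11,12,9,2,5,10,4,7]
j→5 (nums[5]=2≤4), i→2 (nums[2]=11≥4); i<j, swap → [1,3,2,12,9,11,5,10,4,7]
j→2, i→3; i≥j, return j=2. nums = [1,3,2,12,9,11,5,10,4,7]

[1,3,2,12,9,11,5,10,4,7]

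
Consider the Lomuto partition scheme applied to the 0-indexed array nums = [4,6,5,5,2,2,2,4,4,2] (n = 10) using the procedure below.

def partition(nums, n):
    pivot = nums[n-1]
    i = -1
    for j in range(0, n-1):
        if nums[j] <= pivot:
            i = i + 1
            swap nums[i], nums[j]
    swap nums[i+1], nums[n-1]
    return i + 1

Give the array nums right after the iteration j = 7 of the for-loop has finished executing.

[2,2,2,5,4,6,5,4,4,2]

pivot = nums[9] = 2; i = -1
j=0: nums[0]=4 > 2 → no swap
j=1: nums[1]=6 > 2 → no swap
j=2: nums[2]=5 > 2 → no swap
j=3: nums[3]=5 > 2 → no swap
j=4: nums[4]=2 ≤ 2 → i=0, swap nums[0],nums[4] → [2,6,5,5,4,2,2,4,4,2]
j=5: nums[5]=2 ≤ 2 → i=1, swap nums[1],nums[5] → [2,2,5,5,4,6,2,4,4,2]
j=6: nums[6]=2 ≤ 2 → i=2, swap nums[2],nums[6] → [2,2,2,5,4,6,5,4,4,2]
j=7: nums[7]=4 > 2 → no swap
(after j=7) nums = [2,2,2,5,4,6,5,4,4,2]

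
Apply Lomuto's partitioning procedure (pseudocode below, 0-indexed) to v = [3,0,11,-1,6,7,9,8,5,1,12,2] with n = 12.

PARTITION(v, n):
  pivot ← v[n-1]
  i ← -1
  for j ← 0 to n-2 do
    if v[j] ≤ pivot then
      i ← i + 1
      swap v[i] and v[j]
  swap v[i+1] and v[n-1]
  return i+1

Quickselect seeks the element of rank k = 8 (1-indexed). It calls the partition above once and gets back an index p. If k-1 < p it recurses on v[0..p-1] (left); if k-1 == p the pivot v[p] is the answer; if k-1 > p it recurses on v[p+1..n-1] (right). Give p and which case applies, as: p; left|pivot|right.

pivot = v[11] = 2; i = -1
j=0: v[0]=3 > 2 → no swap
j=1: v[1]=0 ≤ 2 → i=0, swap v[0],v[1] → [0,3,11,-1,6,7,9,8,5,1,12,2]
j=2: v[2]=11 > 2 → no swap
j=3: v[3]=-1 ≤ 2 → i=1, swap v[1],v[3] → [0,-1,11,3,6,7,9,8,5,1,12,2]
j=4: v[4]=6 > 2 → no swap
j=5: v[5]=7 > 2 → no swap
j=6: v[6]=9 > 2 → no swap
j=7: v[7]=8 > 2 → no swap
j=8: v[8]=5 > 2 → no swap
j=9: v[9]=1 ≤ 2 → i=2, swap v[2],v[9] → [0,-1,1,3,6,7,9,8,5,11,12,2]
j=10: v[10]=12 > 2 → no swap
final swap v[3],v[11] → [0,-1,1,2,6,7,9,8,5,11,12,3]; return 3
p = 3; k-1 = 7 > 3 ⇒ right

3; right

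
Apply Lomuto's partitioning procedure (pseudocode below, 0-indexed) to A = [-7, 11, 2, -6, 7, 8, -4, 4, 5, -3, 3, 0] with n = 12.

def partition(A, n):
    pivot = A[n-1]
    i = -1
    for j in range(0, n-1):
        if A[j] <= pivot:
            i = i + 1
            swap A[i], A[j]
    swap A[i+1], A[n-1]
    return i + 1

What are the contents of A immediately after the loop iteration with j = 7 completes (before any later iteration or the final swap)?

pivot = A[11] = 0; i = -1
j=0: A[0]=-7 ≤ 0 → i=0, swap A[0],A[0] (no change) → [-7, 11, 2, -6, 7, 8, -4, 4, 5, -3, 3, 0]
j=1: A[1]=11 > 0 → no swap
j=2: A[2]=2 > 0 → no swap
j=3: A[3]=-6 ≤ 0 → i=1, swap A[1],A[3] → [-7, -6, 2, 11, 7, 8, -4, 4, 5, -3, 3, 0]
j=4: A[4]=7 > 0 → no swap
j=5: A[5]=8 > 0 → no swap
j=6: A[6]=-4 ≤ 0 → i=2, swap A[2],A[6] → [-7, -6, -4, 11, 7, 8, 2, 4, 5, -3, 3, 0]
j=7: A[7]=4 > 0 → no swap
(after j=7) A = [-7, -6, -4, 11, 7, 8, 2, 4, 5, -3, 3, 0]

[-7, -6, -4, 11, 7, 8, 2, 4, 5, -3, 3, 0]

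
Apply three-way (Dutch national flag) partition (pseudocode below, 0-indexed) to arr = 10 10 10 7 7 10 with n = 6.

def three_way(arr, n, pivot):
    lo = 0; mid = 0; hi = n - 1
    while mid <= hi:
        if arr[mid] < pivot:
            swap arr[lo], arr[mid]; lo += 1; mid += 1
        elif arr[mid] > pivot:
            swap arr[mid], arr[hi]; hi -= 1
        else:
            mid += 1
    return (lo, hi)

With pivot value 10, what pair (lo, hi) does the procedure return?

pivot = 10; lo=0, mid=0, hi=5
arr[mid]=10=10: mid=1
arr[mid]=10=10: mid=2
arr[mid]=10=10: mid=3
arr[mid]=7<10: swap arr[0],arr[3]; lo=1,mid=4 → 7 10 10 10 7 10
arr[mid]=7<10: swap arr[1],arr[4]; lo=2,mid=5 → 7 7 10 10 10 10
arr[mid]=10=10: mid=6
end: lo=2, hi=5; arr = 7 7 10 10 10 10

(2, 5)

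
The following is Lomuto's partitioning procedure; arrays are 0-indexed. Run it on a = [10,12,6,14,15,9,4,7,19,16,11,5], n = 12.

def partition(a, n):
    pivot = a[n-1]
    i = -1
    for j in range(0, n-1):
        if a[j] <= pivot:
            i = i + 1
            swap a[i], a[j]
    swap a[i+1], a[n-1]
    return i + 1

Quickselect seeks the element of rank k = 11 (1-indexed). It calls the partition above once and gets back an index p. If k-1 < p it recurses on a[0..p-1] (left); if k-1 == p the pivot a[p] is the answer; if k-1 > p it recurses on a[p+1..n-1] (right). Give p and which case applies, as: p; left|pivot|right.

1; right

pivot = a[11] = 5; i = -1
j=0: a[0]=10 > 5 → no swap
j=1: a[1]=12 > 5 → no swap
j=2: a[2]=6 > 5 → no swap
j=3: a[3]=14 > 5 → no swap
j=4: a[4]=15 > 5 → no swap
j=5: a[5]=9 > 5 → no swap
j=6: a[6]=4 ≤ 5 → i=0, swap a[0],a[6] → [4,12,6,14,15,9,10,7,19,16,11,5]
j=7: a[7]=7 > 5 → no swap
j=8: a[8]=19 > 5 → no swap
j=9: a[9]=16 > 5 → no swap
j=10: a[10]=11 > 5 → no swap
final swap a[1],a[11] → [4,5,6,14,15,9,10,7,19,16,11,12]; return 1
p = 1; k-1 = 10 > 1 ⇒ right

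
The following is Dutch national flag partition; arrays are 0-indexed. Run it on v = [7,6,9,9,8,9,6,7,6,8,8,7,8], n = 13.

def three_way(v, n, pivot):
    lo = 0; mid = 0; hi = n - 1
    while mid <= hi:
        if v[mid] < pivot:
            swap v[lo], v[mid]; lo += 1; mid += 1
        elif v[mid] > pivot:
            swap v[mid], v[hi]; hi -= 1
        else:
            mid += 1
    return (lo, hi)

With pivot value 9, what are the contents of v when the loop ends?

lo=0 mid=0 hi=12
7<9: swap(0,0), lo=1 mid=1 ⇒ [7,6,9,9,8,9,6,7,6,8,8,7,8]
6<9: swap(1,1), lo=2 mid=2 ⇒ [7,6,9,9,8,9,6,7,6,8,8,7,8]
9=9: mid=3
9=9: mid=4
8<9: swap(2,4), lo=3 mid=5 ⇒ [7,6,8,9,9,9,6,7,6,8,8,7,8]
9=9: mid=6
6<9: swap(3,6), lo=4 mid=7 ⇒ [7,6,8,6,9,9,9,7,6,8,8,7,8]
7<9: swap(4,7), lo=5 mid=8 ⇒ [7,6,8,6,7,9,9,9,6,8,8,7,8]
6<9: swap(5,8), lo=6 mid=9 ⇒ [7,6,8,6,7,6,9,9,9,8,8,7,8]
8<9: swap(6,9), lo=7 mid=10 ⇒ [7,6,8,6,7,6,8,9,9,9,8,7,8]
8<9: swap(7,10), lo=8 mid=11 ⇒ [7,6,8,6,7,6,8,8,9,9,9,7,8]
7<9: swap(8,11), lo=9 mid=12 ⇒ [7,6,8,6,7,6,8,8,7,9,9,9,8]
8<9: swap(9,12), lo=10 mid=13 ⇒ [7,6,8,6,7,6,8,8,7,8,9,9,9]
done. lo=10 hi=12; v=[7,6,8,6,7,6,8,8,7,8,9,9,9]

[7,6,8,6,7,6,8,8,7,8,9,9,9]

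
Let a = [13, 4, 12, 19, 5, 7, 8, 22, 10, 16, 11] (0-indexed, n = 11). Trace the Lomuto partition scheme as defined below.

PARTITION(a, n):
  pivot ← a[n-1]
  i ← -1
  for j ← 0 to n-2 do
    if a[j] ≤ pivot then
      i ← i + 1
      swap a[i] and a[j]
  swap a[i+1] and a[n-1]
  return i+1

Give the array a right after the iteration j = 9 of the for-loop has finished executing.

pivot = a[10] = 11; i = -1
j=0: a[0]=13 > 11 → no swap
j=1: a[1]=4 ≤ 11 → i=0, swap a[0],a[1] → [4, 13, 12, 19, 5, 7, 8, 22, 10, 16, 11]
j=2: a[2]=12 > 11 → no swap
j=3: a[3]=19 > 11 → no swap
j=4: a[4]=5 ≤ 11 → i=1, swap a[1],a[4] → [4, 5, 12, 19, 13, 7, 8, 22, 10, 16, 11]
j=5: a[5]=7 ≤ 11 → i=2, swap a[2],a[5] → [4, 5, 7, 19, 13, 12, 8, 22, 10, 16, 11]
j=6: a[6]=8 ≤ 11 → i=3, swap a[3],a[6] → [4, 5, 7, 8, 13, 12, 19, 22, 10, 16, 11]
j=7: a[7]=22 > 11 → no swap
j=8: a[8]=10 ≤ 11 → i=4, swap a[4],a[8] → [4, 5, 7, 8, 10, 12, 19, 22, 13, 16, 11]
j=9: a[9]=16 > 11 → no swap
(after j=9) a = [4, 5, 7, 8, 10, 12, 19, 22, 13, 16, 11]

[4, 5, 7, 8, 10, 12, 19, 22, 13, 16, 11]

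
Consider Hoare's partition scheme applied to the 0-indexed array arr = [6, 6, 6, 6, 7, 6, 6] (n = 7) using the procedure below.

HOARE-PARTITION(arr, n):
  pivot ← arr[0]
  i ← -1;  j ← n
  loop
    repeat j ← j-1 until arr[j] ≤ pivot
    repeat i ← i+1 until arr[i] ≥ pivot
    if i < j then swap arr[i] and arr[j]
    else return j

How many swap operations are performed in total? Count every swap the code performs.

3

pivot = arr[0] = 6; i = -1, j = 7
j→6 (arr[6]=6≤6), i→0 (arr[0]=6≥6); i<j, swap → [6, 6, 6, 6, 7, 6, 6]
j→5 (arr[5]=6≤6), i→1 (arr[1]=6≥6); i<j, swap → [6, 6, 6, 6, 7, 6, 6]
j→3 (arr[3]=6≤6), i→2 (arr[2]=6≥6); i<j, swap → [6, 6, 6, 6, 7, 6, 6]
j→2, i→3; i≥j, return j=2. arr = [6, 6, 6, 6, 7, 6, 6]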